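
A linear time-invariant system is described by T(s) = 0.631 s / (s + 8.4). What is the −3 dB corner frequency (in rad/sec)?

For a single-pole high-pass, the −3 dB point is at the pole: ω = 8.4 rad/sec.

8.4 rad/sec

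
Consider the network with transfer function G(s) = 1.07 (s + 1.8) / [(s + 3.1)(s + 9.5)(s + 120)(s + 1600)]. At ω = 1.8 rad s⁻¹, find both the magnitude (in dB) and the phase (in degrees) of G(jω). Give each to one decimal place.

|j1.8 + 1.8| = √(1.8² + 1.8²) = 2.546
|j1.8 + 3.1| = √(1.8² + 3.1²) = 3.585
|j1.8 + 9.5| = √(1.8² + 9.5²) = 9.669
|j1.8 + 120| = √(1.8² + 120²) = 120
|j1.8 + 1600| = √(1.8² + 1600²) = 1600
|G(j1.8)| = 1.07 × 2.546 / (3.585 × 9.669 × 120 × 1600) = 4.0925e-07
20 log₁₀(4.0925e-07) = -127.76 dB
∠(j1.8 + 1.8) = arctan(1.8/1.8) = 45.00°
∠(j1.8 + 3.1) = arctan(1.8/3.1) = 30.14°
∠(j1.8 + 9.5) = arctan(1.8/9.5) = 10.73°
∠(j1.8 + 120) = arctan(1.8/120) = 0.86°
∠(j1.8 + 1600) = arctan(1.8/1600) = 0.06°
∠G(j1.8) = 45.00° − (30.14° + 10.73° + 0.86° + 0.06°) = 3.21°

|G| = -127.8 dB, ∠G = 3.2°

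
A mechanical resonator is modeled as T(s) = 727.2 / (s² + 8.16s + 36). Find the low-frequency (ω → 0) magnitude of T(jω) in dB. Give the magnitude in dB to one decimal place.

T(0) = 727.2 / 36 = 20.2
20 log₁₀(20.2) = 26.11 dB

26.1 dB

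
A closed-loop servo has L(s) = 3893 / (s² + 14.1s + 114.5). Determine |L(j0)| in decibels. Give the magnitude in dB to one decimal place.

L(0) = 3893 / 114.5 = 34
20 log₁₀(34) = 30.63 dB

30.6 dB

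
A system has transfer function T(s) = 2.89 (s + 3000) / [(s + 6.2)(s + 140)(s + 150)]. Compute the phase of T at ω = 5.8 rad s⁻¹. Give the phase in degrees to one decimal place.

∠(j5.8 + 3000) = arctan(5.8/3000) = 0.11°
∠(j5.8 + 6.2) = arctan(5.8/6.2) = 43.09°
∠(j5.8 + 140) = arctan(5.8/140) = 2.37°
∠(j5.8 + 150) = arctan(5.8/150) = 2.21°
∠T(j5.8) = 0.11° − (43.09° + 2.37° + 2.21°) = -47.57°

-47.6°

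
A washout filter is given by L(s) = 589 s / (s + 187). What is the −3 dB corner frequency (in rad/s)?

187 rad/s

For a single-pole high-pass, the −3 dB point is at the pole: ω = 187 rad/s.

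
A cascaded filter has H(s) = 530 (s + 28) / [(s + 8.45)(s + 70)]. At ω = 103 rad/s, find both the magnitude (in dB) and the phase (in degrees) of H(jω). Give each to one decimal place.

|j103 + 28| = √(103² + 28²) = 106.7
|j103 + 8.45| = √(103² + 8.45²) = 103.3
|j103 + 70| = √(103² + 70²) = 124.5
|H(j103)| = 530 × 106.7 / (103.3 × 124.5) = 4.3955
20 log₁₀(4.3955) = 12.86 dB
∠(j103 + 28) = arctan(103/28) = 74.79°
∠(j103 + 8.45) = arctan(103/8.45) = 85.31°
∠(j103 + 70) = arctan(103/70) = 55.80°
∠H(j103) = 74.79° − (85.31° + 55.80°) = -66.32°

|H| = 12.9 dB, ∠H = -66.3°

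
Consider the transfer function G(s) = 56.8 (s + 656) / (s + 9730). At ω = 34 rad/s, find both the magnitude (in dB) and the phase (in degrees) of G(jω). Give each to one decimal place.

|j34 + 656| = √(34² + 656²) = 656.9
|j34 + 9730| = √(34² + 9730²) = 9730
|G(j34)| = 56.8 × 656.9 / 9730 = 3.8346
20 log₁₀(3.8346) = 11.67 dB
∠(j34 + 656) = arctan(34/656) = 2.97°
∠(j34 + 9730) = arctan(34/9730) = 0.20°
∠G(j34) = 2.97° − 0.20° = 2.77°

|G| = 11.7 dB, ∠G = 2.8°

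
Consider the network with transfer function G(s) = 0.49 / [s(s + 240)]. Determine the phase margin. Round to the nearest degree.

90°

Gain crossover: |G(jω)| = 1 at ω ≈ 0.00204 rad/s.
∠G(j0.00204) = −90° − arctan(0.00204/240) ≈ -90.00°
PM = 180° + (-90.00°) = 90.00°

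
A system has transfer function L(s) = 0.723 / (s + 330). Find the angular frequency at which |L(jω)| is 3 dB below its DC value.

330 rad/s

For a single-pole low-pass, the −3 dB point is at the pole: ω = 330 rad/s.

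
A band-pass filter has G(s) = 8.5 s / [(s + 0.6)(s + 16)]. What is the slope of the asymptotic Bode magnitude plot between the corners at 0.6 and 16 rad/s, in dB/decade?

In this band the factors already past their corner are: 1 differentiator zero, pole at 0.6; net slope = 0 dB/decade.

0 dB/decade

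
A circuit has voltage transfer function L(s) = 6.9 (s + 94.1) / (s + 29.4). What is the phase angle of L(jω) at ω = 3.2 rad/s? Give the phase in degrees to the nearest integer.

∠(j3.2 + 94.1) = arctan(3.2/94.1) = 1.95°
∠(j3.2 + 29.4) = arctan(3.2/29.4) = 6.21°
∠L(j3.2) = 1.95° − 6.21° = -4.26°

-4 deg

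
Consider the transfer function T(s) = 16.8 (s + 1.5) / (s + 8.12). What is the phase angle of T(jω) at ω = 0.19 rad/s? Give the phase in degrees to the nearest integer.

6°

∠(j0.19 + 1.5) = arctan(0.19/1.5) = 7.22°
∠(j0.19 + 8.12) = arctan(0.19/8.12) = 1.34°
∠T(j0.19) = 7.22° − 1.34° = 5.88°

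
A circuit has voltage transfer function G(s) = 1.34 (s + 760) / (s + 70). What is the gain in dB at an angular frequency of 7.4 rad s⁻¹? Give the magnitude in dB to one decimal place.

|j7.4 + 760| = √(7.4² + 760²) = 760
|j7.4 + 70| = √(7.4² + 70²) = 70.39
|G(j7.4)| = 1.34 × 760 / 70.39 = 14.469
20 log₁₀(14.469) = 23.21 dB

23.2 dB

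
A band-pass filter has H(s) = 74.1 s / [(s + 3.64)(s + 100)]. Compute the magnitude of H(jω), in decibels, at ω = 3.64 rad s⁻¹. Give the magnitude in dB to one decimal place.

-5.6 dB

|j3.64| = 3.64
|j3.64 + 3.64| = √(3.64² + 3.64²) = 5.148
|j3.64 + 100| = √(3.64² + 100²) = 100.1
|H(j3.64)| = 74.1 × 3.64 / (5.148 × 100.1) = 0.52362
20 log₁₀(0.52362) = -5.62 dB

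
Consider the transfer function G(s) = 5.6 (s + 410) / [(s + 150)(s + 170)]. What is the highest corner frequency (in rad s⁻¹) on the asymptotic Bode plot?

Break frequencies occur at each pole and zero magnitude: 150 rad s⁻¹, 170 rad s⁻¹, 410 rad s⁻¹.
The highest is 410 rad s⁻¹.

410 rad s⁻¹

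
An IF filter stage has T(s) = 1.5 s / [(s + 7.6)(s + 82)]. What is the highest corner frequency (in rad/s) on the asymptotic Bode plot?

82 rad/s

Break frequencies occur at each pole and zero magnitude: 7.6 rad/s, 82 rad/s.
The highest is 82 rad/s.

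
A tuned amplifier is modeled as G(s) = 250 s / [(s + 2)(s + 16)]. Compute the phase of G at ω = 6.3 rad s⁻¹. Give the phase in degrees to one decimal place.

-3.9°

∠(j6.3) = 90.00°
∠(j6.3 + 2) = arctan(6.3/2) = 72.39°
∠(j6.3 + 16) = arctan(6.3/16) = 21.49°
∠G(j6.3) = 90.00° − (72.39° + 21.49°) = -3.88°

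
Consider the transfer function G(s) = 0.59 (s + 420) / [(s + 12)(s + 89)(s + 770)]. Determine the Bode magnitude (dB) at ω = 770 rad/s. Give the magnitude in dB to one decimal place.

|j770 + 420| = √(770² + 420²) = 877.1
|j770 + 12| = √(770² + 12²) = 770.1
|j770 + 89| = √(770² + 89²) = 775.1
|j770 + 770| = √(770² + 770²) = 1089
|G(j770)| = 0.59 × 877.1 / (770.1 × 775.1 × 1089) = 7.9612e-07
20 log₁₀(7.9612e-07) = -121.98 dB

-122.0 dB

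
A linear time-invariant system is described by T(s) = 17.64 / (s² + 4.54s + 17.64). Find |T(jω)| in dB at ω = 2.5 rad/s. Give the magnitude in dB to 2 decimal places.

|(j2.5)² + 4.54(j2.5) + 17.64| = |11.39 + j11.35| = 16.08
|T(j2.5)| = 17.64 / 16.08 = 1.097
20 log₁₀(1.097) = 0.804 dB

0.80 dB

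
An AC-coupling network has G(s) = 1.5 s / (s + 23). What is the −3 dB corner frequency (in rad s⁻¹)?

23 rad s⁻¹

For a single-pole high-pass, the −3 dB point is at the pole: ω = 23 rad s⁻¹.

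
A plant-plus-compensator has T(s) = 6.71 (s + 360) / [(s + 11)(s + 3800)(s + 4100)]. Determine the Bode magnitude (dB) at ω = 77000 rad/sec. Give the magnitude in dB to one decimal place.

|j77000 + 360| = √(77000² + 360²) = 7.7e+04
|j77000 + 11| = √(77000² + 11²) = 7.7e+04
|j77000 + 3800| = √(77000² + 3800²) = 7.709e+04
|j77000 + 4100| = √(77000² + 4100²) = 7.711e+04
|T(j77000)| = 6.71 × 7.7e+04 / (7.7e+04 × 7.709e+04 × 7.711e+04) = 1.1288e-09
20 log₁₀(1.1288e-09) = -178.95 dB

-178.9 dB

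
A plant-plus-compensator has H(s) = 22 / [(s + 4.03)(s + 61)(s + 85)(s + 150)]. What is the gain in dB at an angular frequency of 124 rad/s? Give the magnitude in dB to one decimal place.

-147.2 dB

|j124 + 4.03| = √(124² + 4.03²) = 124.1
|j124 + 61| = √(124² + 61²) = 138.2
|j124 + 85| = √(124² + 85²) = 150.3
|j124 + 150| = √(124² + 150²) = 194.6
|H(j124)| = 22 / (124.1 × 138.2 × 150.3 × 194.6) = 4.3857e-08
20 log₁₀(4.3857e-08) = -147.16 dB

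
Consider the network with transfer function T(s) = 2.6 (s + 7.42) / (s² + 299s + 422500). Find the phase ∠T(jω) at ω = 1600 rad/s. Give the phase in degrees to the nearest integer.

-78°

∠(j1600 + 7.42) = arctan(1600/7.42) = 89.73°
∠[(j1600)² + 299(j1600) + 422500] = ∠[-2.1375e+06 + j4.784e+05] = 167.38°
∠T(j1600) = 89.73° − 167.38° = -77.65°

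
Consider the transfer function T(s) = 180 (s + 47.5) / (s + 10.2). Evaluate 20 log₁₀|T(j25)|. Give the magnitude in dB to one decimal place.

|j25 + 47.5| = √(25² + 47.5²) = 53.68
|j25 + 10.2| = √(25² + 10.2²) = 27
|T(j25)| = 180 × 53.68 / 27 = 357.84
20 log₁₀(357.84) = 51.07 dB

51.1 dB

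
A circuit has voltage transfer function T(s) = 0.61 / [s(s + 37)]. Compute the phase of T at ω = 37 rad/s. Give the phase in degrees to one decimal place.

∠(j37 + 37) = arctan(37/37) = 45.00°
∠(j37) = 90.00°
∠T(j37) = − (45.00° + 90.00°) = -135.00°

-135.0 deg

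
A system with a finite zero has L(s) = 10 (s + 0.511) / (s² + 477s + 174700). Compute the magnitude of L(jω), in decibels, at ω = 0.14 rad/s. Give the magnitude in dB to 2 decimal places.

|j0.14 + 0.511| = √(0.14² + 0.511²) = 0.5298
|(j0.14)² + 477(j0.14) + 174700| = |1.747e+05 + j66.78| = 1.747e+05
|L(j0.14)| = 10 × 0.5298 / 1.747e+05 = 3.0328e-05
20 log₁₀(3.0328e-05) = -90.363 dB

-90.36 dB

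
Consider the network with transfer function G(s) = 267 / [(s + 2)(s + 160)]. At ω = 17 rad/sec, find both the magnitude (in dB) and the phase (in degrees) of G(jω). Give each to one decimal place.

|G| = -20.3 dB, ∠G = -89.4°

|j17 + 2| = √(17² + 2²) = 17.12
|j17 + 160| = √(17² + 160²) = 160.9
|G(j17)| = 267 / (17.12 × 160.9) = 0.096944
20 log₁₀(0.096944) = -20.27 dB
∠(j17 + 2) = arctan(17/2) = 83.29°
∠(j17 + 160) = arctan(17/160) = 6.06°
∠G(j17) = − (83.29° + 6.06°) = -89.36°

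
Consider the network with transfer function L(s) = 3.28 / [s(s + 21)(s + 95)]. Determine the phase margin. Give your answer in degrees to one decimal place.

90.0 deg

Gain crossover: |L(jω)| = 1 at ω ≈ 0.00164 rad s⁻¹.
∠L(j0.00164) = −90° − arctan(0.00164/21) − arctan(0.00164/95) ≈ -90.01°
PM = 180° + (-90.01°) = 89.99°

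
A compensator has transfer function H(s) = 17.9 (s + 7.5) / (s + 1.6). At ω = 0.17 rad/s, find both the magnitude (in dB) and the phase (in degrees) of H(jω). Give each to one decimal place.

|j0.17 + 7.5| = √(0.17² + 7.5²) = 7.502
|j0.17 + 1.6| = √(0.17² + 1.6²) = 1.609
|H(j0.17)| = 17.9 × 7.502 / 1.609 = 83.458
20 log₁₀(83.458) = 38.43 dB
∠(j0.17 + 7.5) = arctan(0.17/7.5) = 1.30°
∠(j0.17 + 1.6) = arctan(0.17/1.6) = 6.06°
∠H(j0.17) = 1.30° − 6.06° = -4.77°

|H| = 38.4 dB, ∠H = -4.8 deg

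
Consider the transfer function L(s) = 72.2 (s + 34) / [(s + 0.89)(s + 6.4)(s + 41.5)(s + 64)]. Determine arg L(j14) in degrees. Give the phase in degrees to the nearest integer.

-160°

∠(j14 + 34) = arctan(14/34) = 22.38°
∠(j14 + 0.89) = arctan(14/0.89) = 86.36°
∠(j14 + 6.4) = arctan(14/6.4) = 65.43°
∠(j14 + 41.5) = arctan(14/41.5) = 18.64°
∠(j14 + 64) = arctan(14/64) = 12.34°
∠L(j14) = 22.38° − (86.36° + 65.43° + 18.64° + 12.34°) = -160.40°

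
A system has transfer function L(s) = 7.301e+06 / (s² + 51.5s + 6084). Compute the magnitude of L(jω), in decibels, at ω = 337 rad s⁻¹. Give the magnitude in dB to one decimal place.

36.5 dB

|(j337)² + 51.5(j337) + 6084| = |-1.0748e+05 + j17356| = 1.089e+05
|L(j337)| = 7.301e+06 / 1.089e+05 = 67.057
20 log₁₀(67.057) = 36.53 dB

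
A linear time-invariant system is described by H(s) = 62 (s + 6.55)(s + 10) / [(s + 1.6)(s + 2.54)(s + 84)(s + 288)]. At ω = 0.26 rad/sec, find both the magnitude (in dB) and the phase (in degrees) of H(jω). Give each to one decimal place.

|H| = -27.8 dB, ∠H = -11.5°

|j0.26 + 6.55| = √(0.26² + 6.55²) = 6.555
|j0.26 + 10| = √(0.26² + 10²) = 10
|j0.26 + 1.6| = √(0.26² + 1.6²) = 1.621
|j0.26 + 2.54| = √(0.26² + 2.54²) = 2.553
|j0.26 + 84| = √(0.26² + 84²) = 84
|j0.26 + 288| = √(0.26² + 288²) = 288
|H(j0.26)| = 62 × 6.555 × 10 / (1.621 × 2.553 × 84 × 288) = 0.040604
20 log₁₀(0.040604) = -27.83 dB
∠(j0.26 + 6.55) = arctan(0.26/6.55) = 2.27°
∠(j0.26 + 10) = arctan(0.26/10) = 1.49°
∠(j0.26 + 1.6) = arctan(0.26/1.6) = 9.23°
∠(j0.26 + 2.54) = arctan(0.26/2.54) = 5.84°
∠(j0.26 + 84) = arctan(0.26/84) = 0.18°
∠(j0.26 + 288) = arctan(0.26/288) = 0.05°
∠H(j0.26) = 2.27° + 1.49° − (9.23° + 5.84° + 0.18° + 0.05°) = -11.54°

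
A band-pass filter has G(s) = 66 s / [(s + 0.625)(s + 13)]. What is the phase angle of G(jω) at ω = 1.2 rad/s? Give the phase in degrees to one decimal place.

22.2°

∠(j1.2) = 90.00°
∠(j1.2 + 0.625) = arctan(1.2/0.625) = 62.49°
∠(j1.2 + 13) = arctan(1.2/13) = 5.27°
∠G(j1.2) = 90.00° − (62.49° + 5.27°) = 22.24°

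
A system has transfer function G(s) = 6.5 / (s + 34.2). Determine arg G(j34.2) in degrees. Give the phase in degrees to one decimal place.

∠(j34.2 + 34.2) = arctan(34.2/34.2) = 45.00°
∠G(j34.2) = −45.00° = -45.00°

-45.0°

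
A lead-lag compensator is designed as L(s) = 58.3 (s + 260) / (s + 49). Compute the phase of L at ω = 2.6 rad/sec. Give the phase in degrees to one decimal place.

-2.5 deg

∠(j2.6 + 260) = arctan(2.6/260) = 0.57°
∠(j2.6 + 49) = arctan(2.6/49) = 3.04°
∠L(j2.6) = 0.57° − 3.04° = -2.46°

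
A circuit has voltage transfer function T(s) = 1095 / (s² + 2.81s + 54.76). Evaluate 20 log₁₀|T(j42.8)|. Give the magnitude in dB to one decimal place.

|(j42.8)² + 2.81(j42.8) + 54.76| = |-1777.1 + j120.27| = 1781
|T(j42.8)| = 1095 / 1781 = 0.61477
20 log₁₀(0.61477) = -4.23 dB

-4.2 dB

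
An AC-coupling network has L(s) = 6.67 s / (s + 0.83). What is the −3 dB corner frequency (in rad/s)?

0.83 rad/s

For a single-pole high-pass, the −3 dB point is at the pole: ω = 0.83 rad/s.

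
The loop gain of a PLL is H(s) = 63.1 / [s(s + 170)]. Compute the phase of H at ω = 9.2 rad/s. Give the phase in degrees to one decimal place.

∠(j9.2 + 170) = arctan(9.2/170) = 3.10°
∠(j9.2) = 90.00°
∠H(j9.2) = − (3.10° + 90.00°) = -93.10°

-93.1°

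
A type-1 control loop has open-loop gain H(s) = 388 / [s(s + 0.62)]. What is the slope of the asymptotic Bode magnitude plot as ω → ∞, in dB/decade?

-40 dB/decade

With 0 zeros and 2 poles, the high-frequency asymptotic slope is 20 × (0 − 2) = -40 dB/decade.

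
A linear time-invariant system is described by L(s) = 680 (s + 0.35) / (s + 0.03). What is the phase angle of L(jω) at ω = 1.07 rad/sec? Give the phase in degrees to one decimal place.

∠(j1.07 + 0.35) = arctan(1.07/0.35) = 71.89°
∠(j1.07 + 0.03) = arctan(1.07/0.03) = 88.39°
∠L(j1.07) = 71.89° − 88.39° = -16.51°

-16.5°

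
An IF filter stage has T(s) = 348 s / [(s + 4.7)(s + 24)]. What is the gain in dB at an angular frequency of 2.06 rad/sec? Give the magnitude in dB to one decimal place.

|j2.06| = 2.06
|j2.06 + 4.7| = √(2.06² + 4.7²) = 5.132
|j2.06 + 24| = √(2.06² + 24²) = 24.09
|T(j2.06)| = 348 × 2.06 / (5.132 × 24.09) = 5.7994
20 log₁₀(5.7994) = 15.27 dB

15.3 dB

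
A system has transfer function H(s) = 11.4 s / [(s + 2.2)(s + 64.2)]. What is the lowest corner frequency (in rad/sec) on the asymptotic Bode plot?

Break frequencies occur at each pole and zero magnitude: 2.2 rad/sec, 64.2 rad/sec.
The lowest is 2.2 rad/sec.

2.2 rad/sec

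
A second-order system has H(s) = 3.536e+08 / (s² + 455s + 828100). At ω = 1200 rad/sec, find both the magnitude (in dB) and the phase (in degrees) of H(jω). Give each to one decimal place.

|H| = 52.7 dB, ∠H = -138.3°

|(j1200)² + 455(j1200) + 828100| = |-6.119e+05 + j5.46e+05| = 8.201e+05
|H(j1200)| = 3.536e+08 / 8.201e+05 = 431.18
20 log₁₀(431.18) = 52.69 dB
∠[(j1200)² + 455(j1200) + 828100] = ∠[-6.119e+05 + j5.46e+05] = 138.26°
∠H(j1200) = −138.26° = -138.26°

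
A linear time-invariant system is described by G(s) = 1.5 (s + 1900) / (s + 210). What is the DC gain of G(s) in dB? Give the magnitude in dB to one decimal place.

22.7 dB

G(0) = 1.5 × 1900 / 210 = 13.571
20 log₁₀(13.571) = 22.65 dB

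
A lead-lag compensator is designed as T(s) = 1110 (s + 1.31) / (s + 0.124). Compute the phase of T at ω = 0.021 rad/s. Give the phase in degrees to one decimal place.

∠(j0.021 + 1.31) = arctan(0.021/1.31) = 0.92°
∠(j0.021 + 0.124) = arctan(0.021/0.124) = 9.61°
∠T(j0.021) = 0.92° − 9.61° = -8.69°

-8.7°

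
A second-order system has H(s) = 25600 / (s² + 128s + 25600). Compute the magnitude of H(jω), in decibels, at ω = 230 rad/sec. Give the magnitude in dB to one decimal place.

-3.9 dB

|(j230)² + 128(j230) + 25600| = |-27300 + j29440| = 4.015e+04
|H(j230)| = 25600 / 4.015e+04 = 0.63761
20 log₁₀(0.63761) = -3.91 dB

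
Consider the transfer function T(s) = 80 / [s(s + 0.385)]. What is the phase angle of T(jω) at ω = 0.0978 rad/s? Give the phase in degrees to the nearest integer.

-104°

∠(j0.0978 + 0.385) = arctan(0.0978/0.385) = 14.25°
∠(j0.0978) = 90.00°
∠T(j0.0978) = − (14.25° + 90.00°) = -104.25°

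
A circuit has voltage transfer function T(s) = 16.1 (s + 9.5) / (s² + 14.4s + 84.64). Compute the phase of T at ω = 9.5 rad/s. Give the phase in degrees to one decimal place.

∠(j9.5 + 9.5) = arctan(9.5/9.5) = 45.00°
∠[(j9.5)² + 14.4(j9.5) + 84.64] = ∠[-5.61 + j136.8] = 92.35°
∠T(j9.5) = 45.00° − 92.35° = -47.35°

-47.3°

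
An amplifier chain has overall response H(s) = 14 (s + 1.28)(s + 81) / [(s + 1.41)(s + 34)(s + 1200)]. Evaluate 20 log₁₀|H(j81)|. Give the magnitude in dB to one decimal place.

-36.4 dB

|j81 + 1.28| = √(81² + 1.28²) = 81.01
|j81 + 81| = √(81² + 81²) = 114.6
|j81 + 1.41| = √(81² + 1.41²) = 81.01
|j81 + 34| = √(81² + 34²) = 87.85
|j81 + 1200| = √(81² + 1200²) = 1203
|H(j81)| = 14 × 81.01 × 114.6 / (81.01 × 87.85 × 1203) = 0.015178
20 log₁₀(0.015178) = -36.38 dB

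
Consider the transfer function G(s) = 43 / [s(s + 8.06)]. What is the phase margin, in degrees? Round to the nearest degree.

Gain crossover: |G(jω)| = 1 at ω ≈ 4.63 rad s⁻¹.
∠G(j4.63) = −90° − arctan(4.63/8.06) ≈ -119.86°
PM = 180° + (-119.86°) = 60.14°

60°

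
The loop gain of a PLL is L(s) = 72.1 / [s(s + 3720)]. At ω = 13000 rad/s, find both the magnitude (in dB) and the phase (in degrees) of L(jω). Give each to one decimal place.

|L| = -127.7 dB, ∠L = -164.0°

|j13000 + 3720| = √(13000² + 3720²) = 1.352e+04
|j13000| = 1.3e+04
|L(j13000)| = 72.1 / (1.352e+04 × 1.3e+04) = 4.1016e-07
20 log₁₀(4.1016e-07) = -127.74 dB
∠(j13000 + 3720) = arctan(13000/3720) = 74.03°
∠(j13000) = 90.00°
∠L(j13000) = − (74.03° + 90.00°) = -164.03°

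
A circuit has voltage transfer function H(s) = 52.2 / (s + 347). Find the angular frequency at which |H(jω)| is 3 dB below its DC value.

347 rad/s

For a single-pole low-pass, the −3 dB point is at the pole: ω = 347 rad/s.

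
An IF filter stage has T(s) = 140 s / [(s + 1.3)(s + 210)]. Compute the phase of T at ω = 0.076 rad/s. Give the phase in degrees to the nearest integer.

∠(j0.076) = 90.00°
∠(j0.076 + 1.3) = arctan(0.076/1.3) = 3.35°
∠(j0.076 + 210) = arctan(0.076/210) = 0.02°
∠T(j0.076) = 90.00° − (3.35° + 0.02°) = 86.63°

87°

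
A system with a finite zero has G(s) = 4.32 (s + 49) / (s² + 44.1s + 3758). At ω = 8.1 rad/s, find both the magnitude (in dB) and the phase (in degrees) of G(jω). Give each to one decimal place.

|G| = -24.8 dB, ∠G = 3.9°

|j8.1 + 49| = √(8.1² + 49²) = 49.66
|(j8.1)² + 44.1(j8.1) + 3758| = |3692.4 + j357.21| = 3710
|G(j8.1)| = 4.32 × 49.66 / 3710 = 0.057837
20 log₁₀(0.057837) = -24.76 dB
∠(j8.1 + 49) = arctan(8.1/49) = 9.39°
∠[(j8.1)² + 44.1(j8.1) + 3758] = ∠[3692.4 + j357.21] = 5.53°
∠G(j8.1) = 9.39° − 5.53° = 3.86°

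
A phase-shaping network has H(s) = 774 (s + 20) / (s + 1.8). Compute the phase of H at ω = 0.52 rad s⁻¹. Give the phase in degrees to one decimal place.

-14.6°

∠(j0.52 + 20) = arctan(0.52/20) = 1.49°
∠(j0.52 + 1.8) = arctan(0.52/1.8) = 16.11°
∠H(j0.52) = 1.49° − 16.11° = -14.62°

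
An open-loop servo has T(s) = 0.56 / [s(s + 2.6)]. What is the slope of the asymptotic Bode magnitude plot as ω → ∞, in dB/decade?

With 0 zeros and 2 poles, the high-frequency asymptotic slope is 20 × (0 − 2) = -40 dB/decade.

-40 dB/decade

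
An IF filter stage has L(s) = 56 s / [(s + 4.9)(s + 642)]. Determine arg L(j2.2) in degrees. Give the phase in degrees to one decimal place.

65.6°

∠(j2.2) = 90.00°
∠(j2.2 + 4.9) = arctan(2.2/4.9) = 24.18°
∠(j2.2 + 642) = arctan(2.2/642) = 0.20°
∠L(j2.2) = 90.00° − (24.18° + 0.20°) = 65.62°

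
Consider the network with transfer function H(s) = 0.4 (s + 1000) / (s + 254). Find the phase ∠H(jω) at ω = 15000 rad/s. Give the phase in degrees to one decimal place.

-2.8°

∠(j15000 + 1000) = arctan(15000/1000) = 86.19°
∠(j15000 + 254) = arctan(15000/254) = 89.03°
∠H(j15000) = 86.19° − 89.03° = -2.84°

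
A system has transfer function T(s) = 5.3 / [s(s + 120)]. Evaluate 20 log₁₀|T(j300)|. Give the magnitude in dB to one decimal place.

|j300 + 120| = √(300² + 120²) = 323.1
|j300| = 300
|T(j300)| = 5.3 / (323.1 × 300) = 5.4677e-05
20 log₁₀(5.4677e-05) = -85.24 dB

-85.2 dB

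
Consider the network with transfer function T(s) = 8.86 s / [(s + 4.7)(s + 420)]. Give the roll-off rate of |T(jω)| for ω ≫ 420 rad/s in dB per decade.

-20 dB/decade

With 1 zero and 2 poles, the high-frequency asymptotic slope is 20 × (1 − 2) = -20 dB/decade.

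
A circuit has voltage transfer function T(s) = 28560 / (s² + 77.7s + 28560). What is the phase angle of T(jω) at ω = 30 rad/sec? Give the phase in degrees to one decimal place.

-4.8°

∠[(j30)² + 77.7(j30) + 28560] = ∠[27660 + j2331] = 4.82°
∠T(j30) = −4.82° = -4.82°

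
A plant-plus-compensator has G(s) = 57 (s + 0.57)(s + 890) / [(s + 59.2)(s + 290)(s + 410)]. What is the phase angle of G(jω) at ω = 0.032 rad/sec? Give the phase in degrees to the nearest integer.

3°

∠(j0.032 + 0.57) = arctan(0.032/0.57) = 3.21°
∠(j0.032 + 890) = arctan(0.032/890) = 0.00°
∠(j0.032 + 59.2) = arctan(0.032/59.2) = 0.03°
∠(j0.032 + 290) = arctan(0.032/290) = 0.01°
∠(j0.032 + 410) = arctan(0.032/410) = 0.00°
∠G(j0.032) = 3.21° + 0.00° − (0.03° + 0.01° + 0.00°) = 3.17°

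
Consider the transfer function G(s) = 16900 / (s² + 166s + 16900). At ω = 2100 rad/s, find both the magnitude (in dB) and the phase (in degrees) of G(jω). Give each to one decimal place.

|G| = -48.3 dB, ∠G = -175.5°

|(j2100)² + 166(j2100) + 16900| = |-4.3931e+06 + j3.486e+05| = 4.407e+06
|G(j2100)| = 16900 / 4.407e+06 = 0.0038349
20 log₁₀(0.0038349) = -48.32 dB
∠[(j2100)² + 166(j2100) + 16900] = ∠[-4.3931e+06 + j3.486e+05] = 175.46°
∠G(j2100) = −175.46° = -175.46°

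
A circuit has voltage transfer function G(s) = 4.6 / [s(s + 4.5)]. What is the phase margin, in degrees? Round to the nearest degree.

77°

Gain crossover: |G(jω)| = 1 at ω ≈ 0.998 rad/s.
∠G(j0.998) = −90° − arctan(0.998/4.5) ≈ -102.50°
PM = 180° + (-102.50°) = 77.50°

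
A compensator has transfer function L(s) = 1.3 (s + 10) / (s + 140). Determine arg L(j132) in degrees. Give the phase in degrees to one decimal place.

42.4°

∠(j132 + 10) = arctan(132/10) = 85.67°
∠(j132 + 140) = arctan(132/140) = 43.32°
∠L(j132) = 85.67° − 43.32° = 42.35°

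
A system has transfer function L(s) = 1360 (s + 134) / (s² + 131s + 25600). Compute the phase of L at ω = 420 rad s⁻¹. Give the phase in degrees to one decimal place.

-87.7°

∠(j420 + 134) = arctan(420/134) = 72.30°
∠[(j420)² + 131(j420) + 25600] = ∠[-1.508e+05 + j55020] = 159.96°
∠L(j420) = 72.30° − 159.96° = -87.65°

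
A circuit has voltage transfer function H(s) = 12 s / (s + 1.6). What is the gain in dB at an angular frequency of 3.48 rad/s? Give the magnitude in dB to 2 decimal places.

20.75 dB

|j3.48| = 3.48
|j3.48 + 1.6| = √(3.48² + 1.6²) = 3.83
|H(j3.48)| = 12 × 3.48 / 3.83 = 10.903
20 log₁₀(10.903) = 20.751 dB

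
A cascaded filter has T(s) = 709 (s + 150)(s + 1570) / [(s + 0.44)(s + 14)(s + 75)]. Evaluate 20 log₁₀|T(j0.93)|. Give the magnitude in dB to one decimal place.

|j0.93 + 150| = √(0.93² + 150²) = 150
|j0.93 + 1570| = √(0.93² + 1570²) = 1570
|j0.93 + 0.44| = √(0.93² + 0.44²) = 1.029
|j0.93 + 14| = √(0.93² + 14²) = 14.03
|j0.93 + 75| = √(0.93² + 75²) = 75.01
|T(j0.93)| = 709 × 150 × 1570 / (1.029 × 14.03 × 75.01) = 1.5421e+05
20 log₁₀(1.5421e+05) = 103.76 dB

103.8 dB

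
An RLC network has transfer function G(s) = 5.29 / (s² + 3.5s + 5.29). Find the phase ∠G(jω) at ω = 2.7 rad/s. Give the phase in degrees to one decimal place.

-101.9°

∠[(j2.7)² + 3.5(j2.7) + 5.29] = ∠[-2 + j9.45] = 101.95°
∠G(j2.7) = −101.95° = -101.95°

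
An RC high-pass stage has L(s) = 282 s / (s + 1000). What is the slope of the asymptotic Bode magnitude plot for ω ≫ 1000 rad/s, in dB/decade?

0 dB/decade

With 1 zero and 1 pole, the high-frequency asymptotic slope is 20 × (1 − 1) = 0 dB/decade.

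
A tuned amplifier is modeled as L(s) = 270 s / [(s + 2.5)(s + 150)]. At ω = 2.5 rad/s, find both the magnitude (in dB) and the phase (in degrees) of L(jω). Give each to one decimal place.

|j2.5| = 2.5
|j2.5 + 2.5| = √(2.5² + 2.5²) = 3.536
|j2.5 + 150| = √(2.5² + 150²) = 150
|L(j2.5)| = 270 × 2.5 / (3.536 × 150) = 1.2726
20 log₁₀(1.2726) = 2.09 dB
∠(j2.5) = 90.00°
∠(j2.5 + 2.5) = arctan(2.5/2.5) = 45.00°
∠(j2.5 + 150) = arctan(2.5/150) = 0.95°
∠L(j2.5) = 90.00° − (45.00° + 0.95°) = 44.05°

|L| = 2.1 dB, ∠L = 44.0 deg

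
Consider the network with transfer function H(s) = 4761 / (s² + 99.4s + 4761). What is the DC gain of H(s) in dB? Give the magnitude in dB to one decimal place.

0.0 dB

H(0) = 4761 / 4761 = 1
20 log₁₀(1) = 0.00 dB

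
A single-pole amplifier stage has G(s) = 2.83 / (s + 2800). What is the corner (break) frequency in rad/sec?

The single real pole at s = −2800 gives a corner at ω = 2800 rad/sec.

2800 rad/sec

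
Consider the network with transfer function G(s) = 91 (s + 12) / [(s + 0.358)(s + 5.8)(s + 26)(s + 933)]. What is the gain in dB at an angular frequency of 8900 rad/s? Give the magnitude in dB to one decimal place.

|j8900 + 12| = √(8900² + 12²) = 8900
|j8900 + 0.358| = √(8900² + 0.358²) = 8900
|j8900 + 5.8| = √(8900² + 5.8²) = 8900
|j8900 + 26| = √(8900² + 26²) = 8900
|j8900 + 933| = √(8900² + 933²) = 8949
|G(j8900)| = 91 × 8900 / (8900 × 8900 × 8900 × 8949) = 1.2838e-10
20 log₁₀(1.2838e-10) = -197.83 dB

-197.8 dB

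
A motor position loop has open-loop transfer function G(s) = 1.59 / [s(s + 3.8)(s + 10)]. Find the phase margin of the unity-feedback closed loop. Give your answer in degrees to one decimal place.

Gain crossover: |G(jω)| = 1 at ω ≈ 0.0418 rad/s.
∠G(j0.0418) = −90° − arctan(0.0418/3.8) − arctan(0.0418/10) ≈ -90.87°
PM = 180° + (-90.87°) = 89.13°

89.1 deg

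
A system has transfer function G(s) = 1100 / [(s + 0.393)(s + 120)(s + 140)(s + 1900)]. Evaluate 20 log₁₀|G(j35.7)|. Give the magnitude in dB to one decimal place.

-121.0 dB

|j35.7 + 0.393| = √(35.7² + 0.393²) = 35.7
|j35.7 + 120| = √(35.7² + 120²) = 125.2
|j35.7 + 140| = √(35.7² + 140²) = 144.5
|j35.7 + 1900| = √(35.7² + 1900²) = 1900
|G(j35.7)| = 1100 / (35.7 × 125.2 × 144.5 × 1900) = 8.9632e-07
20 log₁₀(8.9632e-07) = -120.95 dB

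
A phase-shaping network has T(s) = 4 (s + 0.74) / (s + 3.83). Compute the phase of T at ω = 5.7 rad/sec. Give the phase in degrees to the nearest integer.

∠(j5.7 + 0.74) = arctan(5.7/0.74) = 82.60°
∠(j5.7 + 3.83) = arctan(5.7/3.83) = 56.10°
∠T(j5.7) = 82.60° − 56.10° = 26.50°

27°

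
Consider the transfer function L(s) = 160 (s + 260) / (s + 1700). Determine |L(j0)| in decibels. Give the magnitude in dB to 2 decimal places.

27.77 dB

L(0) = 160 × 260 / 1700 = 24.471
20 log₁₀(24.471) = 27.773 dB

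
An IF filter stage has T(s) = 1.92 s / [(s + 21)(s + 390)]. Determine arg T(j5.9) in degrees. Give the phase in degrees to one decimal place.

73.4 deg

∠(j5.9) = 90.00°
∠(j5.9 + 21) = arctan(5.9/21) = 15.69°
∠(j5.9 + 390) = arctan(5.9/390) = 0.87°
∠T(j5.9) = 90.00° − (15.69° + 0.87°) = 73.44°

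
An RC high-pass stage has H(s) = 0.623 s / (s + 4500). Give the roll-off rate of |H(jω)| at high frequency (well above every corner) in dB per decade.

With 1 zero and 1 pole, the high-frequency asymptotic slope is 20 × (1 − 1) = 0 dB/decade.

0 dB/decade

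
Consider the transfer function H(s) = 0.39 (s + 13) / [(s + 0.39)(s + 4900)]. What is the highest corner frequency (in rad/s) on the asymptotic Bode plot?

Break frequencies occur at each pole and zero magnitude: 0.39 rad/s, 13 rad/s, 4900 rad/s.
The highest is 4900 rad/s.

4900 rad/s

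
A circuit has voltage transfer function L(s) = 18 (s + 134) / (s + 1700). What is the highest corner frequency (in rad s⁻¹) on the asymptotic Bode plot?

Break frequencies occur at each pole and zero magnitude: 134 rad s⁻¹, 1700 rad s⁻¹.
The highest is 1700 rad s⁻¹.

1700 rad s⁻¹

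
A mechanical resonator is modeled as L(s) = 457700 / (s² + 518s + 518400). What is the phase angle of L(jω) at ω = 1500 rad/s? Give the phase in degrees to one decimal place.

∠[(j1500)² + 518(j1500) + 518400] = ∠[-1.7316e+06 + j7.77e+05] = 155.83°
∠L(j1500) = −155.83° = -155.83°

-155.8°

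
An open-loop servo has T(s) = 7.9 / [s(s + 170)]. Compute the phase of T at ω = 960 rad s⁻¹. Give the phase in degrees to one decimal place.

-170.0 deg

∠(j960 + 170) = arctan(960/170) = 79.96°
∠(j960) = 90.00°
∠T(j960) = − (79.96° + 90.00°) = -169.96°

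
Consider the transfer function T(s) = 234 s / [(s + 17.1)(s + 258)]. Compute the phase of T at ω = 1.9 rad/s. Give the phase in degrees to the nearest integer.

83°

∠(j1.9) = 90.00°
∠(j1.9 + 17.1) = arctan(1.9/17.1) = 6.34°
∠(j1.9 + 258) = arctan(1.9/258) = 0.42°
∠T(j1.9) = 90.00° − (6.34° + 0.42°) = 83.24°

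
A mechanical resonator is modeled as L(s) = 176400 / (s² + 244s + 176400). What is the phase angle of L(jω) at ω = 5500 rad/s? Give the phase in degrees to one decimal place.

-177.4°

∠[(j5500)² + 244(j5500) + 176400] = ∠[-3.0074e+07 + j1.342e+06] = 177.44°
∠L(j5500) = −177.44° = -177.44°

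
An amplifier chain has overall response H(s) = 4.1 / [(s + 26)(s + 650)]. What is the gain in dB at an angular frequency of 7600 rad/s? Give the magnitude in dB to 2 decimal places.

|j7600 + 26| = √(7600² + 26²) = 7600
|j7600 + 650| = √(7600² + 650²) = 7628
|H(j7600)| = 4.1 / (7600 × 7628) = 7.0725e-08
20 log₁₀(7.0725e-08) = -143.009 dB

-143.01 dB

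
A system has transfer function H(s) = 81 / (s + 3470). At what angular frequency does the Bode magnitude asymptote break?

The single real pole at s = −3470 gives a corner at ω = 3470 rad/sec.

3470 rad/sec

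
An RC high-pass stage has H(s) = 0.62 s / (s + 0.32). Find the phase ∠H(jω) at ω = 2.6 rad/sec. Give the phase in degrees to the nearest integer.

∠(j2.6) = 90.00°
∠(j2.6 + 0.32) = arctan(2.6/0.32) = 82.98°
∠H(j2.6) = 90.00° − 82.98° = 7.02°

7°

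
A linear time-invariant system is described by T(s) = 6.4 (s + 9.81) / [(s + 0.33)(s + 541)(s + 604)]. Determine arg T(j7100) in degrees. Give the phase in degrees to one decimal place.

-170.9°

∠(j7100 + 9.81) = arctan(7100/9.81) = 89.92°
∠(j7100 + 0.33) = arctan(7100/0.33) = 90.00°
∠(j7100 + 541) = arctan(7100/541) = 85.64°
∠(j7100 + 604) = arctan(7100/604) = 85.14°
∠T(j7100) = 89.92° − (90.00° + 85.64° + 85.14°) = -170.86°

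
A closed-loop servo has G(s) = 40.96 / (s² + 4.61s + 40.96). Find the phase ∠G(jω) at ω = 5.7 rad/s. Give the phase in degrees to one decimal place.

∠[(j5.7)² + 4.61(j5.7) + 40.96] = ∠[8.47 + j26.277] = 72.13°
∠G(j5.7) = −72.13° = -72.13°

-72.1°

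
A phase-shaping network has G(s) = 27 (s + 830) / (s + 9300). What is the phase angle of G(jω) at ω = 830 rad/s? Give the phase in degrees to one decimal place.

39.9°

∠(j830 + 830) = arctan(830/830) = 45.00°
∠(j830 + 9300) = arctan(830/9300) = 5.10°
∠G(j830) = 45.00° − 5.10° = 39.90°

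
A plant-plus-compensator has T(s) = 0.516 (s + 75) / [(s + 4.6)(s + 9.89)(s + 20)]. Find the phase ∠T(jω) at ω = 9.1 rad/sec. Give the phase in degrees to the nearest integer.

∠(j9.1 + 75) = arctan(9.1/75) = 6.92°
∠(j9.1 + 4.6) = arctan(9.1/4.6) = 63.18°
∠(j9.1 + 9.89) = arctan(9.1/9.89) = 42.62°
∠(j9.1 + 20) = arctan(9.1/20) = 24.47°
∠T(j9.1) = 6.92° − (63.18° + 42.62° + 24.47°) = -123.35°

-123°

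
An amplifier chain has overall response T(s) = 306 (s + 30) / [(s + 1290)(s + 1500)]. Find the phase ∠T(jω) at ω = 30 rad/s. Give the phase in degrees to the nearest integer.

43°

∠(j30 + 30) = arctan(30/30) = 45.00°
∠(j30 + 1290) = arctan(30/1290) = 1.33°
∠(j30 + 1500) = arctan(30/1500) = 1.15°
∠T(j30) = 45.00° − (1.33° + 1.15°) = 42.52°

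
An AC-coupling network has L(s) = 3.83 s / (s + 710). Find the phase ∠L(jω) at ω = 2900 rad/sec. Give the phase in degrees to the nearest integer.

∠(j2900) = 90.00°
∠(j2900 + 710) = arctan(2900/710) = 76.24°
∠L(j2900) = 90.00° − 76.24° = 13.76°

14°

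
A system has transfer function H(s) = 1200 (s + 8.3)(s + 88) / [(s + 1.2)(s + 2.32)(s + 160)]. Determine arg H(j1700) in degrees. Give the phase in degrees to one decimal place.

∠(j1700 + 8.3) = arctan(1700/8.3) = 89.72°
∠(j1700 + 88) = arctan(1700/88) = 87.04°
∠(j1700 + 1.2) = arctan(1700/1.2) = 89.96°
∠(j1700 + 2.32) = arctan(1700/2.32) = 89.92°
∠(j1700 + 160) = arctan(1700/160) = 84.62°
∠H(j1700) = 89.72° + 87.04° − (89.96° + 89.92° + 84.62°) = -87.75°

-87.7 deg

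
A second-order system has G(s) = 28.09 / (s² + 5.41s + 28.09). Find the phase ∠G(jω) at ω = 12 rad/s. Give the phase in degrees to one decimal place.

-150.7°

∠[(j12)² + 5.41(j12) + 28.09] = ∠[-115.91 + j64.92] = 150.75°
∠G(j12) = −150.75° = -150.75°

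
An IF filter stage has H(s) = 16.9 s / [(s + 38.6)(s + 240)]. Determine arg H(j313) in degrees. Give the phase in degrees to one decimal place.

∠(j313) = 90.00°
∠(j313 + 38.6) = arctan(313/38.6) = 82.97°
∠(j313 + 240) = arctan(313/240) = 52.52°
∠H(j313) = 90.00° − (82.97° + 52.52°) = -45.49°

-45.5 deg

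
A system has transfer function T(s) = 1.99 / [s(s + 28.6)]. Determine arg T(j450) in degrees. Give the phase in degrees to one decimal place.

∠(j450 + 28.6) = arctan(450/28.6) = 86.36°
∠(j450) = 90.00°
∠T(j450) = − (86.36° + 90.00°) = -176.36°

-176.4°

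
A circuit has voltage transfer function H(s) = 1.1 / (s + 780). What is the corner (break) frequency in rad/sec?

780 rad/sec

The single real pole at s = −780 gives a corner at ω = 780 rad/sec.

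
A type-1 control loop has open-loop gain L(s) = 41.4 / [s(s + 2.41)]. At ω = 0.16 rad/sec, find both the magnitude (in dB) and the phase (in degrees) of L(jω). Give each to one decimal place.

|j0.16 + 2.41| = √(0.16² + 2.41²) = 2.415
|j0.16| = 0.16
|L(j0.16)| = 41.4 / (2.415 × 0.16) = 107.13
20 log₁₀(107.13) = 40.60 dB
∠(j0.16 + 2.41) = arctan(0.16/2.41) = 3.80°
∠(j0.16) = 90.00°
∠L(j0.16) = − (3.80° + 90.00°) = -93.80°

|L| = 40.6 dB, ∠L = -93.8 deg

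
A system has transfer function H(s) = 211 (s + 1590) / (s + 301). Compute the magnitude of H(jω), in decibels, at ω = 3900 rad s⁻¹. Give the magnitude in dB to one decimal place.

47.1 dB

|j3900 + 1590| = √(3900² + 1590²) = 4212
|j3900 + 301| = √(3900² + 301²) = 3912
|H(j3900)| = 211 × 4212 / 3912 = 227.19
20 log₁₀(227.19) = 47.13 dB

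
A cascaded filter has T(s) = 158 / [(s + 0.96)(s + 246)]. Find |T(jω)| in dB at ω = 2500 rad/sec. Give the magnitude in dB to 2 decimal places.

|j2500 + 0.96| = √(2500² + 0.96²) = 2500
|j2500 + 246| = √(2500² + 246²) = 2512
|T(j2500)| = 158 / (2500 × 2512) = 2.5158e-05
20 log₁₀(2.5158e-05) = -91.986 dB

-91.99 dB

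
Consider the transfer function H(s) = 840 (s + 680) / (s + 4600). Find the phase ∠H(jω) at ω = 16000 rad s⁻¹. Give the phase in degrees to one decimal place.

13.6°

∠(j16000 + 680) = arctan(16000/680) = 87.57°
∠(j16000 + 4600) = arctan(16000/4600) = 73.96°
∠H(j16000) = 87.57° − 73.96° = 13.61°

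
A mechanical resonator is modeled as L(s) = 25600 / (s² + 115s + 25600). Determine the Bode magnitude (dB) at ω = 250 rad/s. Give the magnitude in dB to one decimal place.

-5.2 dB

|(j250)² + 115(j250) + 25600| = |-36900 + j28750| = 4.678e+04
|L(j250)| = 25600 / 4.678e+04 = 0.54727
20 log₁₀(0.54727) = -5.24 dB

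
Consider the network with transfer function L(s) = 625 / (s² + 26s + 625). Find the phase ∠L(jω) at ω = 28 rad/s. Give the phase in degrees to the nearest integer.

∠[(j28)² + 26(j28) + 625] = ∠[-159 + j728] = 102.32°
∠L(j28) = −102.32° = -102.32°

-102°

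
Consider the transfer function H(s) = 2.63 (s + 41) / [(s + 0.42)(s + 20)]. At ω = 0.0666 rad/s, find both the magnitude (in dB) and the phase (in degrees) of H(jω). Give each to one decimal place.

|j0.0666 + 41| = √(0.0666² + 41²) = 41
|j0.0666 + 0.42| = √(0.0666² + 0.42²) = 0.4252
|j0.0666 + 20| = √(0.0666² + 20²) = 20
|H(j0.0666)| = 2.63 × 41 / (0.4252 × 20) = 12.678
20 log₁₀(12.678) = 22.06 dB
∠(j0.0666 + 41) = arctan(0.0666/41) = 0.09°
∠(j0.0666 + 0.42) = arctan(0.0666/0.42) = 9.01°
∠(j0.0666 + 20) = arctan(0.0666/20) = 0.19°
∠H(j0.0666) = 0.09° − (9.01° + 0.19°) = -9.11°

|H| = 22.1 dB, ∠H = -9.1°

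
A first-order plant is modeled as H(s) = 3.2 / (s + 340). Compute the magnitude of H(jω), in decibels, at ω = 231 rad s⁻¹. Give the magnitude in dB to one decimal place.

-42.2 dB

|j231 + 340| = √(231² + 340²) = 411
|H(j231)| = 3.2 / 411 = 0.007785
20 log₁₀(0.007785) = -42.17 dB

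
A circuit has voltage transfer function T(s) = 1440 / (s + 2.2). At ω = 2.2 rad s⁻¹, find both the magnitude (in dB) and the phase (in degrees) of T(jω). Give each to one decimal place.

|j2.2 + 2.2| = √(2.2² + 2.2²) = 3.111
|T(j2.2)| = 1440 / 3.111 = 462.83
20 log₁₀(462.83) = 53.31 dB
∠(j2.2 + 2.2) = arctan(2.2/2.2) = 45.00°
∠T(j2.2) = −45.00° = -45.00°

|T| = 53.3 dB, ∠T = -45.0°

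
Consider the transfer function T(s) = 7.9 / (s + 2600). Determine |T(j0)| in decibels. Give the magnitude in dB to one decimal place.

T(0) = 7.9 / 2600 = 0.0030385
20 log₁₀(0.0030385) = -50.35 dB

-50.3 dB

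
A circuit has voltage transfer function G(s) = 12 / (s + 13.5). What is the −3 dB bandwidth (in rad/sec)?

For a single-pole low-pass, the −3 dB point is at the pole: ω = 13.5 rad/sec.

13.5 rad/sec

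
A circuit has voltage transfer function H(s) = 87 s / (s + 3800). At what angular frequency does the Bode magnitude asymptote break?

The single real pole at s = −3800 gives a corner at ω = 3800 rad/s.

3800 rad/s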